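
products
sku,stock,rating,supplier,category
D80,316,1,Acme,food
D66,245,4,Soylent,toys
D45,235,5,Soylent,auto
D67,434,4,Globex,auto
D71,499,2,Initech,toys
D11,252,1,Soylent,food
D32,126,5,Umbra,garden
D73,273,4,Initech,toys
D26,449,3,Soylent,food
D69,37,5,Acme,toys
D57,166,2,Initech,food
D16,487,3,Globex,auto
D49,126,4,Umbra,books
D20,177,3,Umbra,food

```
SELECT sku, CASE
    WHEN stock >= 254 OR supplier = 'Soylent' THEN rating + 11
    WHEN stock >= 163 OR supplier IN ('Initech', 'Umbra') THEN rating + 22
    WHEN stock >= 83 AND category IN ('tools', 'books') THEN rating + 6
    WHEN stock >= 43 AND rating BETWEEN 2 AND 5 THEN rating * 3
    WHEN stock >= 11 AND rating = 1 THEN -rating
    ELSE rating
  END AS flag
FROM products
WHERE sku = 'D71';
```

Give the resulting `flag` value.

sku = D71: stock=499, rating=2, supplier=Initech, category=toys.
stock >= 254 OR supplier = 'Soylent' → true → 13

13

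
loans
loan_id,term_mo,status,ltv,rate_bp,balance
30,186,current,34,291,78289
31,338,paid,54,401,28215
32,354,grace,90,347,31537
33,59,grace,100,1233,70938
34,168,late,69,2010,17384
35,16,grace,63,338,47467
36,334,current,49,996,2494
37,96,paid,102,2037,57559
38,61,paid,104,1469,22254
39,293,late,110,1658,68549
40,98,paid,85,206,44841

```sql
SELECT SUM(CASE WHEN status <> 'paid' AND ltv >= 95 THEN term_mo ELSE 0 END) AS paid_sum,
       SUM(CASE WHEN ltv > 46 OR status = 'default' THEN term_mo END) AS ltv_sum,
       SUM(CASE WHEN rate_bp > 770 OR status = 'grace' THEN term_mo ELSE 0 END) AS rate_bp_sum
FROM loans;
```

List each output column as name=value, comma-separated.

paid_sum=352, ltv_sum=1817, rate_bp_sum=1381

[paid_sum: status <> 'paid' AND ltv >= 95]
loan_id=30: ✗
loan_id=31: ✗
loan_id=32: ✗
loan_id=33: ✓ → 59
loan_id=34: ✗
loan_id=35: ✗
loan_id=36: ✗
loan_id=37: ✗
loan_id=38: ✗
loan_id=39: ✓ → 293
loan_id=40: ✗
paid_sum = 59 + 293 = 352
—
[ltv_sum: ltv > 46 OR status = 'default']
loan_id=30: ✗
loan_id=31: ✓ → 338
loan_id=32: ✓ → 354
loan_id=33: ✓ → 59
loan_id=34: ✓ → 168
loan_id=35: ✓ → 16
loan_id=36: ✓ → 334
loan_id=37: ✓ → 96
loan_id=38: ✓ → 61
loan_id=39: ✓ → 293
loan_id=40: ✓ → 98
ltv_sum = 338 + 354 + 59 + 168 + 16 + 334 + 96 + 61 + 293 + 98 = 1817
—
[rate_bp_sum: rate_bp > 770 OR status = 'grace']
loan_id=30: ✗
loan_id=31: ✗
loan_id=32: ✓ → 354
loan_id=33: ✓ → 59
loan_id=34: ✓ → 168
loan_id=35: ✓ → 16
loan_id=36: ✓ → 334
loan_id=37: ✓ → 96
loan_id=38: ✓ → 61
loan_id=39: ✓ → 293
loan_id=40: ✗
rate_bp_sum = 354 + 59 + 168 + 16 + 334 + 96 + 61 + 293 = 1381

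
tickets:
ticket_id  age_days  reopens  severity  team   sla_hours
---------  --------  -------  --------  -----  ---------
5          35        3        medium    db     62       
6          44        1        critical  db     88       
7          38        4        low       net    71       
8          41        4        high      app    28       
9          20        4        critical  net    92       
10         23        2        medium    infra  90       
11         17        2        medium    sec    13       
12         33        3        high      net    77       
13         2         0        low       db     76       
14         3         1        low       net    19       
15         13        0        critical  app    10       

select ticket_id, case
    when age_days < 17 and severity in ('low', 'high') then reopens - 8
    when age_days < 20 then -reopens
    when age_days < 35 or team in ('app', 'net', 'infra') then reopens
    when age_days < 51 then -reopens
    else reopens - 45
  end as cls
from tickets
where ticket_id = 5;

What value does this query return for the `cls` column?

-3

ticket_id = 5: age_days=35, reopens=3, severity=medium, team=db, sla_hours=62.
age_days < 17 and severity in ('low', 'high') → false
age_days < 20 → false
age_days < 35 or team in ('app', 'net', 'infra') → false
age_days < 51 → true → -3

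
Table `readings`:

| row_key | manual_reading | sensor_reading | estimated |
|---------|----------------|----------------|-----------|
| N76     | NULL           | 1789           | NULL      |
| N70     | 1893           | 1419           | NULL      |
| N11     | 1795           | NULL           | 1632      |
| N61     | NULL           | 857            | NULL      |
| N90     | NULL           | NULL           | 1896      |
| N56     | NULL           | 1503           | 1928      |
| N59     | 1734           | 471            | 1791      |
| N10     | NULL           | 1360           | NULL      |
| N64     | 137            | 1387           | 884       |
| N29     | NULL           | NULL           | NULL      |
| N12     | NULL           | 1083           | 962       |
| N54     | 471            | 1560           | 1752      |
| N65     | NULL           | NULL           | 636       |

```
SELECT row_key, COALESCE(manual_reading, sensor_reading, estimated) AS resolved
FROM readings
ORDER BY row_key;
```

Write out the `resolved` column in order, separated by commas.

row_key=N10: manual_reading=NULL, sensor_reading=1360 → 1360
row_key=N11: manual_reading=1795 → 1795
row_key=N12: manual_reading=NULL, sensor_reading=1083 → 1083
row_key=N29: manual_reading=NULL, sensor_reading=NULL, estimated=NULL (all NULL) → NULL
row_key=N54: manual_reading=471 → 471
row_key=N56: manual_reading=NULL, sensor_reading=1503 → 1503
row_key=N59: manual_reading=1734 → 1734
row_key=N61: manual_reading=NULL, sensor_reading=857 → 857
row_key=N64: manual_reading=137 → 137
row_key=N65: manual_reading=NULL, sensor_reading=NULL, estimated=636 → 636
row_key=N70: manual_reading=1893 → 1893
row_key=N76: manual_reading=NULL, sensor_reading=1789 → 1789
row_key=N90: manual_reading=NULL, sensor_reading=NULL, estimated=1896 → 1896

1360, 1795, 1083, NULL, 471, 1503, 1734, 857, 137, 636, 1893, 1789, 1896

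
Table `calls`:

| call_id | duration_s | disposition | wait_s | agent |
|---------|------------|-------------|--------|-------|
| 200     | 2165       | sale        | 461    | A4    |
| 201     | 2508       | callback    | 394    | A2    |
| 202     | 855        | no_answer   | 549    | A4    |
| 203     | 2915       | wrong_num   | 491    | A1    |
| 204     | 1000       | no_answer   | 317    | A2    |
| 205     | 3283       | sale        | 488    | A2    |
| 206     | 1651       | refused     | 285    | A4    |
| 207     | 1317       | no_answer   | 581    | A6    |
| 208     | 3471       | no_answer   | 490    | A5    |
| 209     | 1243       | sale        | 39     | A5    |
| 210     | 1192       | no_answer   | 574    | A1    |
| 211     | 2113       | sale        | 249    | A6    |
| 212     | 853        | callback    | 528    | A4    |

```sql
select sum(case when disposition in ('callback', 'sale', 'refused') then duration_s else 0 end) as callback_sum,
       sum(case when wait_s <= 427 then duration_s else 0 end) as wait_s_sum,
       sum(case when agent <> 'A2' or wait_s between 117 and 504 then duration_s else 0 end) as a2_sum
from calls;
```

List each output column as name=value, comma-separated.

callback_sum=13816, wait_s_sum=8515, a2_sum=24566

[callback_sum: disposition in ('callback', 'sale', 'refused')]
call_id=200: ✓ → 2165
call_id=201: ✓ → 2508
call_id=202: ✗
call_id=203: ✗
call_id=204: ✗
call_id=205: ✓ → 3283
call_id=206: ✓ → 1651
call_id=207: ✗
call_id=208: ✗
call_id=209: ✓ → 1243
call_id=210: ✗
call_id=211: ✓ → 2113
call_id=212: ✓ → 853
callback_sum = 2165 + 2508 + 3283 + 1651 + 1243 + 2113 + 853 = 13816
—
[wait_s_sum: wait_s <= 427]
call_id=200: ✗
call_id=201: ✓ → 2508
call_id=202: ✗
call_id=203: ✗
call_id=204: ✓ → 1000
call_id=205: ✗
call_id=206: ✓ → 1651
call_id=207: ✗
call_id=208: ✗
call_id=209: ✓ → 1243
call_id=210: ✗
call_id=211: ✓ → 2113
call_id=212: ✗
wait_s_sum = 2508 + 1000 + 1651 + 1243 + 2113 = 8515
—
[a2_sum: agent <> 'A2' or wait_s between 117 and 504]
call_id=200: ✓ → 2165
call_id=201: ✓ → 2508
call_id=202: ✓ → 855
call_id=203: ✓ → 2915
call_id=204: ✓ → 1000
call_id=205: ✓ → 3283
call_id=206: ✓ → 1651
call_id=207: ✓ → 1317
call_id=208: ✓ → 3471
call_id=209: ✓ → 1243
call_id=210: ✓ → 1192
call_id=211: ✓ → 2113
call_id=212: ✓ → 853
a2_sum = 2165 + 2508 + 855 + 2915 + 1000 + 3283 + 1651 + 1317 + 3471 + 1243 + 1192 + 2113 + 853 = 24566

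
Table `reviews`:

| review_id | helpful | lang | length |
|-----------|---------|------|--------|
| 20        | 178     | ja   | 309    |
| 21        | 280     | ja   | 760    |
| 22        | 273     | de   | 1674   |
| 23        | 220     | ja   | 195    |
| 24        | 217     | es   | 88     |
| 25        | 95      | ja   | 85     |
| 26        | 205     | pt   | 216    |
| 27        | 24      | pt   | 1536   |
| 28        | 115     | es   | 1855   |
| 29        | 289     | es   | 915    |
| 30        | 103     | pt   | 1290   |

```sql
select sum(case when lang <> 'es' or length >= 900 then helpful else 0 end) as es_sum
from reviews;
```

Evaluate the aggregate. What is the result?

1782

review_id=20: ✓ → 178
review_id=21: ✓ → 280
review_id=22: ✓ → 273
review_id=23: ✓ → 220
review_id=24: ✗
review_id=25: ✓ → 95
review_id=26: ✓ → 205
review_id=27: ✓ → 24
review_id=28: ✓ → 115
review_id=29: ✓ → 289
review_id=30: ✓ → 103
es_sum = 178 + 280 + 273 + 220 + 95 + 205 + 24 + 115 + 289 + 103 = 1782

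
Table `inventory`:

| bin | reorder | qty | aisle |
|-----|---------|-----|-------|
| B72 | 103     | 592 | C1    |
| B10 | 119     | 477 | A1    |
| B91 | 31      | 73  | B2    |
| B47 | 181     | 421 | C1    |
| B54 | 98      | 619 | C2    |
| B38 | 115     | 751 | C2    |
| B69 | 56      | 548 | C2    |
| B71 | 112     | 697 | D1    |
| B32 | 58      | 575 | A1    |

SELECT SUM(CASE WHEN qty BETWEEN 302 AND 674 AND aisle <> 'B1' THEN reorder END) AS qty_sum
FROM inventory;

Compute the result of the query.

615

bin=B72: ✓ → 103
bin=B10: ✓ → 119
bin=B91: ✗
bin=B47: ✓ → 181
bin=B54: ✓ → 98
bin=B38: ✗
bin=B69: ✓ → 56
bin=B71: ✗
bin=B32: ✓ → 58
qty_sum = 103 + 119 + 181 + 98 + 56 + 58 = 615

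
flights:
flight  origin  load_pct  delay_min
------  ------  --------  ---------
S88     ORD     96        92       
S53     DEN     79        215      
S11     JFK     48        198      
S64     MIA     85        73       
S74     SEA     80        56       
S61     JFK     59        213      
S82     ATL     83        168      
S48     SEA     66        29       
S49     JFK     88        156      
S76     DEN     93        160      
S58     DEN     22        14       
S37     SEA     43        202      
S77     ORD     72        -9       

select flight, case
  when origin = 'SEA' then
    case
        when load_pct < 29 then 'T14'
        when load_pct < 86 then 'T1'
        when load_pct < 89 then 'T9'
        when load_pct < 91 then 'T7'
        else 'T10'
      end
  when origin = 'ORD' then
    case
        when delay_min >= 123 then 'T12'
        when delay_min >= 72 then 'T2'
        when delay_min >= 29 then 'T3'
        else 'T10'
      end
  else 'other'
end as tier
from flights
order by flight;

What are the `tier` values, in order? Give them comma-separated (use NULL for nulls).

other, T1, T1, other, other, other, other, other, T1, other, T10, other, T2

flight=S11: origin='JFK' → outer ELSE → other
flight=S37: origin='SEA' → inner[load_pct < 86] → T1
flight=S48: origin='SEA' → inner[load_pct < 86] → T1
flight=S49: origin='JFK' → outer ELSE → other
flight=S53: origin='DEN' → outer ELSE → other
flight=S58: origin='DEN' → outer ELSE → other
flight=S61: origin='JFK' → outer ELSE → other
flight=S64: origin='MIA' → outer ELSE → other
flight=S74: origin='SEA' → inner[load_pct < 86] → T1
flight=S76: origin='DEN' → outer ELSE → other
flight=S77: origin='ORD' → inner[ELSE] → T10
flight=S82: origin='ATL' → outer ELSE → other
flight=S88: origin='ORD' → inner[delay_min >= 72] → T2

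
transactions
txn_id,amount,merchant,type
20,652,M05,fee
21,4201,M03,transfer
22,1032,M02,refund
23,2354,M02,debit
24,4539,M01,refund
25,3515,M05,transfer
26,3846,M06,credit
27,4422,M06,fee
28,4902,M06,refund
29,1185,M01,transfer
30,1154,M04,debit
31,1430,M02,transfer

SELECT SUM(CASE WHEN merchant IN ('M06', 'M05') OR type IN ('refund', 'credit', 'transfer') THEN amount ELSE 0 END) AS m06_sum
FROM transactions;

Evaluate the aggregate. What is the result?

txn_id=20: ✓ → 652
txn_id=21: ✓ → 4201
txn_id=22: ✓ → 1032
txn_id=23: ✗
txn_id=24: ✓ → 4539
txn_id=25: ✓ → 3515
txn_id=26: ✓ → 3846
txn_id=27: ✓ → 4422
txn_id=28: ✓ → 4902
txn_id=29: ✓ → 1185
txn_id=30: ✗
txn_id=31: ✓ → 1430
m06_sum = 652 + 4201 + 1032 + 4539 + 3515 + 3846 + 4422 + 4902 + 1185 + 1430 = 29724

29724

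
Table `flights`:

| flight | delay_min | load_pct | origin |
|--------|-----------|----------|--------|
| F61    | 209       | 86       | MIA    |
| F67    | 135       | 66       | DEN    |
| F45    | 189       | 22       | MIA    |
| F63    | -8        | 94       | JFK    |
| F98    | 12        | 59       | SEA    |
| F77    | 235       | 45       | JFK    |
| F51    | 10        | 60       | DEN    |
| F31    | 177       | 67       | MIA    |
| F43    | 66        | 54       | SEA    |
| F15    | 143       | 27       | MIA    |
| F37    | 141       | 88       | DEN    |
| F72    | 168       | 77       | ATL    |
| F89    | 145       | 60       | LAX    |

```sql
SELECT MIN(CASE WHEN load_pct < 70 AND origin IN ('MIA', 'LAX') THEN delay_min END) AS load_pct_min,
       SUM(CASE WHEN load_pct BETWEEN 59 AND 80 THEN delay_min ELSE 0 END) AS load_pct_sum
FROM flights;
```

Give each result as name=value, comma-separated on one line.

load_pct_min=143, load_pct_sum=647

[load_pct_min: load_pct < 70 AND origin IN ('MIA', 'LAX')]
flight=F61: ✗
flight=F67: ✗
flight=F45: ✓ → 189
flight=F63: ✗
flight=F98: ✗
flight=F77: ✗
flight=F51: ✗
flight=F31: ✓ → 177
flight=F43: ✗
flight=F15: ✓ → 143
flight=F37: ✗
flight=F72: ✗
flight=F89: ✓ → 145
load_pct_min = MIN(189, 177, 143, 145) = 143
—
[load_pct_sum: load_pct BETWEEN 59 AND 80]
flight=F61: ✗
flight=F67: ✓ → 135
flight=F45: ✗
flight=F63: ✗
flight=F98: ✓ → 12
flight=F77: ✗
flight=F51: ✓ → 10
flight=F31: ✓ → 177
flight=F43: ✗
flight=F15: ✗
flight=F37: ✗
flight=F72: ✓ → 168
flight=F89: ✓ → 145
load_pct_sum = 135 + 12 + 10 + 177 + 168 + 145 = 647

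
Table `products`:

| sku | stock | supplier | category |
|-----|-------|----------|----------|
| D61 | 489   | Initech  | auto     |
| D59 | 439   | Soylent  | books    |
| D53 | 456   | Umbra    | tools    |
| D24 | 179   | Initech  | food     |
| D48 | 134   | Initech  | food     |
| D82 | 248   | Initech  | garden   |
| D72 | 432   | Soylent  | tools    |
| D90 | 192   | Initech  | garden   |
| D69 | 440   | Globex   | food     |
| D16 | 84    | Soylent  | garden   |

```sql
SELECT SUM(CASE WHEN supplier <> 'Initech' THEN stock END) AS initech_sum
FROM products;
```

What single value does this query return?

1851

sku=D61: ✗
sku=D59: ✓ → 439
sku=D53: ✓ → 456
sku=D24: ✗
sku=D48: ✗
sku=D82: ✗
sku=D72: ✓ → 432
sku=D90: ✗
sku=D69: ✓ → 440
sku=D16: ✓ → 84
initech_sum = 439 + 456 + 432 + 440 + 84 = 1851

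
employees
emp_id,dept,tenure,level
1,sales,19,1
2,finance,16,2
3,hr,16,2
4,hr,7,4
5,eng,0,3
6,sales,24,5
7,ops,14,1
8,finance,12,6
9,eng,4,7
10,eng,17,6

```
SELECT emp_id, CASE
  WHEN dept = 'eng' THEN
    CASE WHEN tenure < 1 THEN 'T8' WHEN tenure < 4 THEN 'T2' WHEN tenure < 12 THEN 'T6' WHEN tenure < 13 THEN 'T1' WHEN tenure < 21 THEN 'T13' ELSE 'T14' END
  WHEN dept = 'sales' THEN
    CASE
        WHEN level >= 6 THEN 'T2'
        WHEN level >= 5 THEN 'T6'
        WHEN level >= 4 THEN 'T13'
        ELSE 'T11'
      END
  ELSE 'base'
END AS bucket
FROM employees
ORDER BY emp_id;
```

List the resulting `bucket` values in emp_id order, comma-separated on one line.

emp_id=1: dept='sales' → inner[ELSE] → T11
emp_id=2: dept='finance' → outer ELSE → base
emp_id=3: dept='hr' → outer ELSE → base
emp_id=4: dept='hr' → outer ELSE → base
emp_id=5: dept='eng' → inner[tenure < 1] → T8
emp_id=6: dept='sales' → inner[level >= 5] → T6
emp_id=7: dept='ops' → outer ELSE → base
emp_id=8: dept='finance' → outer ELSE → base
emp_id=9: dept='eng' → inner[tenure < 12] → T6
emp_id=10: dept='eng' → inner[tenure < 21] → T13

T11, base, base, base, T8, T6, base, base, T6, T13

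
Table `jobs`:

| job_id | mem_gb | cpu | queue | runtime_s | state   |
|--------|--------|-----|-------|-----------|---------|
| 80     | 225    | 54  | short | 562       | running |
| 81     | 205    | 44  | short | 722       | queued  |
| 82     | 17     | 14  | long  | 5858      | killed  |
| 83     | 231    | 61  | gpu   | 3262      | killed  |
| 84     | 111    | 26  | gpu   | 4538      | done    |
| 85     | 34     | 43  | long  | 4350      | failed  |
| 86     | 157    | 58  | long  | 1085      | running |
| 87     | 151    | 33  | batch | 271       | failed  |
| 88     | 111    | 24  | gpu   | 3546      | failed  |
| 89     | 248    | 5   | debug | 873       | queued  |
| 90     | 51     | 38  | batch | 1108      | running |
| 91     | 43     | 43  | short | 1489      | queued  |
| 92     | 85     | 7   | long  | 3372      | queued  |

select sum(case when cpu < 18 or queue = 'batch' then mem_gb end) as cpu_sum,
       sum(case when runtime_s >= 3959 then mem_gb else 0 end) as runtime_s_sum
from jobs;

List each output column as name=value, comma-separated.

cpu_sum=552, runtime_s_sum=162

[cpu_sum: cpu < 18 or queue = 'batch']
job_id=80: ✗
job_id=81: ✗
job_id=82: ✓ → 17
job_id=83: ✗
job_id=84: ✗
job_id=85: ✗
job_id=86: ✗
job_id=87: ✓ → 151
job_id=88: ✗
job_id=89: ✓ → 248
job_id=90: ✓ → 51
job_id=91: ✗
job_id=92: ✓ → 85
cpu_sum = 17 + 151 + 248 + 51 + 85 = 552
—
[runtime_s_sum: runtime_s >= 3959]
job_id=80: ✗
job_id=81: ✗
job_id=82: ✓ → 17
job_id=83: ✗
job_id=84: ✓ → 111
job_id=85: ✓ → 34
job_id=86: ✗
job_id=87: ✗
job_id=88: ✗
job_id=89: ✗
job_id=90: ✗
job_id=91: ✗
job_id=92: ✗
runtime_s_sum = 17 + 111 + 34 = 162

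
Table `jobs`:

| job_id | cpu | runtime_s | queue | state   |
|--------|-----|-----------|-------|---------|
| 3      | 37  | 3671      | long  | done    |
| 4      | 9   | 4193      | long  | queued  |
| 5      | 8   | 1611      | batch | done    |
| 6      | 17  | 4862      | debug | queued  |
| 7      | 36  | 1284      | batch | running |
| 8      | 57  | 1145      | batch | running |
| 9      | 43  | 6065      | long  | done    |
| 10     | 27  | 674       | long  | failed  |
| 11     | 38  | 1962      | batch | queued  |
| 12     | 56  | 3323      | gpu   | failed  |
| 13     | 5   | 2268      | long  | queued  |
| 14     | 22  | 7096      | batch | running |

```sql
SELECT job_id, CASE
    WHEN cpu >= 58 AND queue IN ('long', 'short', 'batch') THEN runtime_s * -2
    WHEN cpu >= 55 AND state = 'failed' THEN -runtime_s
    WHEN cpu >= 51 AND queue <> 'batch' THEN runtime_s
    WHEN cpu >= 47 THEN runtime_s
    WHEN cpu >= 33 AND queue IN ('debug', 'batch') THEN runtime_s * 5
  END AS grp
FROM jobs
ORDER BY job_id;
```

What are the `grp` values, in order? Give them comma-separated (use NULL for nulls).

NULL, NULL, NULL, NULL, 6420, 1145, NULL, NULL, 9810, -3323, NULL, NULL

job_id=3: (no match → NULL) → NULL
job_id=4: (no match → NULL) → NULL
job_id=5: (no match → NULL) → NULL
job_id=6: (no match → NULL) → NULL
job_id=7: cpu >= 33 AND queue IN ('debug', 'batch') → 6420
job_id=8: cpu >= 47 → 1145
job_id=9: (no match → NULL) → NULL
job_id=10: (no match → NULL) → NULL
job_id=11: cpu >= 33 AND queue IN ('debug', 'batch') → 9810
job_id=12: cpu >= 55 AND state = 'failed' → -3323
job_id=13: (no match → NULL) → NULL
job_id=14: (no match → NULL) → NULL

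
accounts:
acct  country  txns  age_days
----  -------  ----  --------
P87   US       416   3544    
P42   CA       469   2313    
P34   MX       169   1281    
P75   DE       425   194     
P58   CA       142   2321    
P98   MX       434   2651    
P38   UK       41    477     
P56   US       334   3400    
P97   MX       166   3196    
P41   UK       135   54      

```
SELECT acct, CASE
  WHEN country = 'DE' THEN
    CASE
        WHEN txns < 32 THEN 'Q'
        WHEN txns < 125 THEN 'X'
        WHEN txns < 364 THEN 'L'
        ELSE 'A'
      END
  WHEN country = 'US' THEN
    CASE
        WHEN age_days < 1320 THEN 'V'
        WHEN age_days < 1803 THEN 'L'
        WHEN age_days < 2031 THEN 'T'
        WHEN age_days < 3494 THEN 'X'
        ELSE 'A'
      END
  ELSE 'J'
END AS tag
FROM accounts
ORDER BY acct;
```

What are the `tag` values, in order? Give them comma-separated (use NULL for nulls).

J, J, J, J, X, J, A, A, J, J

acct=P34: country='MX' → outer ELSE → J
acct=P38: country='UK' → outer ELSE → J
acct=P41: country='UK' → outer ELSE → J
acct=P42: country='CA' → outer ELSE → J
acct=P56: country='US' → inner[age_days < 3494] → X
acct=P58: country='CA' → outer ELSE → J
acct=P75: country='DE' → inner[ELSE] → A
acct=P87: country='US' → inner[ELSE] → A
acct=P97: country='MX' → outer ELSE → J
acct=P98: country='MX' → outer ELSE → J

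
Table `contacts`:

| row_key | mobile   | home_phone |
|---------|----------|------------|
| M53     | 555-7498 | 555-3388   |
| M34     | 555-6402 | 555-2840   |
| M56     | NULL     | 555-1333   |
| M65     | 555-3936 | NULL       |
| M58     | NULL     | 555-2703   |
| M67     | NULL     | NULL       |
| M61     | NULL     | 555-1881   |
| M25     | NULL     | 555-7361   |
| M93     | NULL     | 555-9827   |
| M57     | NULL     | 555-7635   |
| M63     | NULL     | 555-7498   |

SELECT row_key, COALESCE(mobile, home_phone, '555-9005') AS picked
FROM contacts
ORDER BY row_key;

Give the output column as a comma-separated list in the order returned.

row_key=M25: mobile=NULL, home_phone=555-7361 → 555-7361
row_key=M34: mobile=555-6402 → 555-6402
row_key=M53: mobile=555-7498 → 555-7498
row_key=M56: mobile=NULL, home_phone=555-1333 → 555-1333
row_key=M57: mobile=NULL, home_phone=555-7635 → 555-7635
row_key=M58: mobile=NULL, home_phone=555-2703 → 555-2703
row_key=M61: mobile=NULL, home_phone=555-1881 → 555-1881
row_key=M63: mobile=NULL, home_phone=555-7498 → 555-7498
row_key=M65: mobile=555-3936 → 555-3936
row_key=M67: mobile=NULL, home_phone=NULL, → literal 555-9005 → 555-9005
row_key=M93: mobile=NULL, home_phone=555-9827 → 555-9827

555-7361, 555-6402, 555-7498, 555-1333, 555-7635, 555-2703, 555-1881, 555-7498, 555-3936, 555-9005, 555-9827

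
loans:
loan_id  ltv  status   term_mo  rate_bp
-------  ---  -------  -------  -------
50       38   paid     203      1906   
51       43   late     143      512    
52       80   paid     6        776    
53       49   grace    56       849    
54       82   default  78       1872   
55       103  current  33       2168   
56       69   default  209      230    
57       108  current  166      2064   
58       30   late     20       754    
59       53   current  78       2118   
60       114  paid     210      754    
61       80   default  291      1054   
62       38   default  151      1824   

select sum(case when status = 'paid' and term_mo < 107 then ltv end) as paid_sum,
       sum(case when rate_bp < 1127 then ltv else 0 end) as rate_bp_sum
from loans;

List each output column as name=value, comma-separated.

paid_sum=80, rate_bp_sum=465

[paid_sum: status = 'paid' and term_mo < 107]
loan_id=50: ✗
loan_id=51: ✗
loan_id=52: ✓ → 80
loan_id=53: ✗
loan_id=54: ✗
loan_id=55: ✗
loan_id=56: ✗
loan_id=57: ✗
loan_id=58: ✗
loan_id=59: ✗
loan_id=60: ✗
loan_id=61: ✗
loan_id=62: ✗
paid_sum = 80
—
[rate_bp_sum: rate_bp < 1127]
loan_id=50: ✗
loan_id=51: ✓ → 43
loan_id=52: ✓ → 80
loan_id=53: ✓ → 49
loan_id=54: ✗
loan_id=55: ✗
loan_id=56: ✓ → 69
loan_id=57: ✗
loan_id=58: ✓ → 30
loan_id=59: ✗
loan_id=60: ✓ → 114
loan_id=61: ✓ → 80
loan_id=62: ✗
rate_bp_sum = 43 + 80 + 49 + 69 + 30 + 114 + 80 = 465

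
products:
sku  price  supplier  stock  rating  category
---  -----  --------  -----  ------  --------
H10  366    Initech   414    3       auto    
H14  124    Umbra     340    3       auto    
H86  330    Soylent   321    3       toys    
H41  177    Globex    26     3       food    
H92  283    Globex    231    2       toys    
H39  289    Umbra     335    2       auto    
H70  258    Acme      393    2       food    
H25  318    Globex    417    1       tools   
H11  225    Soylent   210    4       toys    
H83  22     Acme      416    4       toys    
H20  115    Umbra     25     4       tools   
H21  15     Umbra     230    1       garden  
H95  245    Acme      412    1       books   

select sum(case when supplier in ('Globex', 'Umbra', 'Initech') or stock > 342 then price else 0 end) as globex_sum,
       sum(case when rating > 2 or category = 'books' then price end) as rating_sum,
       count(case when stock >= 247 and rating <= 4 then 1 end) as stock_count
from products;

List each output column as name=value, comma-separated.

[globex_sum: supplier in ('Globex', 'Umbra', 'Initech') or stock > 342]
sku=H10: ✓ → 366
sku=H14: ✓ → 124
sku=H86: ✗
sku=H41: ✓ → 177
sku=H92: ✓ → 283
sku=H39: ✓ → 289
sku=H70: ✓ → 258
sku=H25: ✓ → 318
sku=H11: ✗
sku=H83: ✓ → 22
sku=H20: ✓ → 115
sku=H21: ✓ → 15
sku=H95: ✓ → 245
globex_sum = 366 + 124 + 177 + 283 + 289 + 258 + 318 + 22 + 115 + 15 + 245 = 2212
—
[rating_sum: rating > 2 or category = 'books']
sku=H10: ✓ → 366
sku=H14: ✓ → 124
sku=H86: ✓ → 330
sku=H41: ✓ → 177
sku=H92: ✗
sku=H39: ✗
sku=H70: ✗
sku=H25: ✗
sku=H11: ✓ → 225
sku=H83: ✓ → 22
sku=H20: ✓ → 115
sku=H21: ✗
sku=H95: ✓ → 245
rating_sum = 366 + 124 + 330 + 177 + 225 + 22 + 115 + 245 = 1604
—
[stock_count: stock >= 247 and rating <= 4]
sku=H10: ✓ → 1
sku=H14: ✓ → 1
sku=H86: ✓ → 1
sku=H41: ✗
sku=H92: ✗
sku=H39: ✓ → 1
sku=H70: ✓ → 1
sku=H25: ✓ → 1
sku=H11: ✗
sku=H83: ✓ → 1
sku=H20: ✗
sku=H21: ✗
sku=H95: ✓ → 1
stock_count = COUNT(1, 1, 1, 1, 1, 1, 1, 1) = 8

globex_sum=2212, rating_sum=1604, stock_count=8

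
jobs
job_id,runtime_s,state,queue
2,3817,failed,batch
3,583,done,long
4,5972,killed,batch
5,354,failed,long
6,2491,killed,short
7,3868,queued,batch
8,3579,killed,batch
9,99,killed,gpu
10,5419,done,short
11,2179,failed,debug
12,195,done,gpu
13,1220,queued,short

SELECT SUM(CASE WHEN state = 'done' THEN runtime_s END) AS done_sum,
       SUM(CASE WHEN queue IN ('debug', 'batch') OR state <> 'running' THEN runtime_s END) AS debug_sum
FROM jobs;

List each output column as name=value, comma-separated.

done_sum=6197, debug_sum=29776

[done_sum: state = 'done']
job_id=2: ✗
job_id=3: ✓ → 583
job_id=4: ✗
job_id=5: ✗
job_id=6: ✗
job_id=7: ✗
job_id=8: ✗
job_id=9: ✗
job_id=10: ✓ → 5419
job_id=11: ✗
job_id=12: ✓ → 195
job_id=13: ✗
done_sum = 583 + 5419 + 195 = 6197
—
[debug_sum: queue IN ('debug', 'batch') OR state <> 'running']
job_id=2: ✓ → 3817
job_id=3: ✓ → 583
job_id=4: ✓ → 5972
job_id=5: ✓ → 354
job_id=6: ✓ → 2491
job_id=7: ✓ → 3868
job_id=8: ✓ → 3579
job_id=9: ✓ → 99
job_id=10: ✓ → 5419
job_id=11: ✓ → 2179
job_id=12: ✓ → 195
job_id=13: ✓ → 1220
debug_sum = 3817 + 583 + 5972 + 354 + 2491 + 3868 + 3579 + 99 + 5419 + 2179 + 195 + 1220 = 29776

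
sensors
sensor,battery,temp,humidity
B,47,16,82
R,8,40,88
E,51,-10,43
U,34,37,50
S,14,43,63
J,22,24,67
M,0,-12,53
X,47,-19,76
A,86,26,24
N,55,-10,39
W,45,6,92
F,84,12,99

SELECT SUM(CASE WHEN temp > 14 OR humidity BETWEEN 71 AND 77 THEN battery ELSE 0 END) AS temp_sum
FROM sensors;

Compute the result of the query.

sensor=B: ✓ → 47
sensor=R: ✓ → 8
sensor=E: ✗
sensor=U: ✓ → 34
sensor=S: ✓ → 14
sensor=J: ✓ → 22
sensor=M: ✗
sensor=X: ✓ → 47
sensor=A: ✓ → 86
sensor=N: ✗
sensor=W: ✗
sensor=F: ✗
temp_sum = 47 + 8 + 34 + 14 + 22 + 47 + 86 = 258

258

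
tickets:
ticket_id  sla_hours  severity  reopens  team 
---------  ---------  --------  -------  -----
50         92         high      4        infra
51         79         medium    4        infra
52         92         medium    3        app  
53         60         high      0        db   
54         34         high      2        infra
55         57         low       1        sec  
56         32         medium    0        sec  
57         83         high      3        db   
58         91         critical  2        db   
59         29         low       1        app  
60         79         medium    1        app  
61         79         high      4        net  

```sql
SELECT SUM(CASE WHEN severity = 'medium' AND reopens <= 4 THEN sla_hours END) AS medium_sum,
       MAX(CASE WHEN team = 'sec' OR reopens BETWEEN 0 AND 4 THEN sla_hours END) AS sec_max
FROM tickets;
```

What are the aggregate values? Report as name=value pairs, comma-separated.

[medium_sum: severity = 'medium' AND reopens <= 4]
ticket_id=50: ✗
ticket_id=51: ✓ → 79
ticket_id=52: ✓ → 92
ticket_id=53: ✗
ticket_id=54: ✗
ticket_id=55: ✗
ticket_id=56: ✓ → 32
ticket_id=57: ✗
ticket_id=58: ✗
ticket_id=59: ✗
ticket_id=60: ✓ → 79
ticket_id=61: ✗
medium_sum = 79 + 92 + 32 + 79 = 282
—
[sec_max: team = 'sec' OR reopens BETWEEN 0 AND 4]
ticket_id=50: ✓ → 92
ticket_id=51: ✓ → 79
ticket_id=52: ✓ → 92
ticket_id=53: ✓ → 60
ticket_id=54: ✓ → 34
ticket_id=55: ✓ → 57
ticket_id=56: ✓ → 32
ticket_id=57: ✓ → 83
ticket_id=58: ✓ → 91
ticket_id=59: ✓ → 29
ticket_id=60: ✓ → 79
ticket_id=61: ✓ → 79
sec_max = MAX(92, 79, 92, 60, 34, 57, 32, 83, 91, 29, 79, 79) = 92

medium_sum=282, sec_max=92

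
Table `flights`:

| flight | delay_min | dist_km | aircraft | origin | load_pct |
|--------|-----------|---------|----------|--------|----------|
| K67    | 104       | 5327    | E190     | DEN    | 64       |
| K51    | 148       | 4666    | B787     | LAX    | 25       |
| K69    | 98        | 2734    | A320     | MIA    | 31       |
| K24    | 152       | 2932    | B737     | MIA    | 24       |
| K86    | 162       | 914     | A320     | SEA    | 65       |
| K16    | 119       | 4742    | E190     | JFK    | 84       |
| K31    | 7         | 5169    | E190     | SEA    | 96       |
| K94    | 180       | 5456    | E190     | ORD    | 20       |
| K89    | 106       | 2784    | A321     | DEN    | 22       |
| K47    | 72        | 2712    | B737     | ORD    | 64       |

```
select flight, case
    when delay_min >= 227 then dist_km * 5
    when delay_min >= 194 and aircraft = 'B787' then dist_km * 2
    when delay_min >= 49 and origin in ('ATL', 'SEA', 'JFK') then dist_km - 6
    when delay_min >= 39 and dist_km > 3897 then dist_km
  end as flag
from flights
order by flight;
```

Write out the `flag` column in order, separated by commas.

flight=K16: delay_min >= 49 and origin in ('ATL', 'SEA', 'JFK') → 4736
flight=K24: (no match → NULL) → NULL
flight=K31: (no match → NULL) → NULL
flight=K47: (no match → NULL) → NULL
flight=K51: delay_min >= 39 and dist_km > 3897 → 4666
flight=K67: delay_min >= 39 and dist_km > 3897 → 5327
flight=K69: (no match → NULL) → NULL
flight=K86: delay_min >= 49 and origin in ('ATL', 'SEA', 'JFK') → 908
flight=K89: (no match → NULL) → NULL
flight=K94: delay_min >= 39 and dist_km > 3897 → 5456

4736, NULL, NULL, NULL, 4666, 5327, NULL, 908, NULL, 5456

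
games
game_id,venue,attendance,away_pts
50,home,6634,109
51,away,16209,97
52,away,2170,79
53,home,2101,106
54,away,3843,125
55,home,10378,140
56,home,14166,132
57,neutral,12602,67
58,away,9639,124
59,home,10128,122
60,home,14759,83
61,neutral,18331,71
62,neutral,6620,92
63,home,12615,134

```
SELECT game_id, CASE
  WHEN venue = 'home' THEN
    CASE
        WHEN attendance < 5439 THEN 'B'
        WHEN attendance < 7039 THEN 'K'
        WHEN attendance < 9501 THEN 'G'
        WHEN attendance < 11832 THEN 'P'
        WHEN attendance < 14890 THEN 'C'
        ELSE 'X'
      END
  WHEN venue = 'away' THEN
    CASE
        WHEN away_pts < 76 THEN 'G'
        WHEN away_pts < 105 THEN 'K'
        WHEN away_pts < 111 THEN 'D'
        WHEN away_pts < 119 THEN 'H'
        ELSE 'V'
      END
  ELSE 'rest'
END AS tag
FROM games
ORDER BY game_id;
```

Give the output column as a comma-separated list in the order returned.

K, K, K, B, V, P, C, rest, V, P, C, rest, rest, C

game_id=50: venue='home' → inner[attendance < 7039] → K
game_id=51: venue='away' → inner[away_pts < 105] → K
game_id=52: venue='away' → inner[away_pts < 105] → K
game_id=53: venue='home' → inner[attendance < 5439] → B
game_id=54: venue='away' → inner[ELSE] → V
game_id=55: venue='home' → inner[attendance < 11832] → P
game_id=56: venue='home' → inner[attendance < 14890] → C
game_id=57: venue='neutral' → outer ELSE → rest
game_id=58: venue='away' → inner[ELSE] → V
game_id=59: venue='home' → inner[attendance < 11832] → P
game_id=60: venue='home' → inner[attendance < 14890] → C
game_id=61: venue='neutral' → outer ELSE → rest
game_id=62: venue='neutral' → outer ELSE → rest
game_id=63: venue='home' → inner[attendance < 14890] → C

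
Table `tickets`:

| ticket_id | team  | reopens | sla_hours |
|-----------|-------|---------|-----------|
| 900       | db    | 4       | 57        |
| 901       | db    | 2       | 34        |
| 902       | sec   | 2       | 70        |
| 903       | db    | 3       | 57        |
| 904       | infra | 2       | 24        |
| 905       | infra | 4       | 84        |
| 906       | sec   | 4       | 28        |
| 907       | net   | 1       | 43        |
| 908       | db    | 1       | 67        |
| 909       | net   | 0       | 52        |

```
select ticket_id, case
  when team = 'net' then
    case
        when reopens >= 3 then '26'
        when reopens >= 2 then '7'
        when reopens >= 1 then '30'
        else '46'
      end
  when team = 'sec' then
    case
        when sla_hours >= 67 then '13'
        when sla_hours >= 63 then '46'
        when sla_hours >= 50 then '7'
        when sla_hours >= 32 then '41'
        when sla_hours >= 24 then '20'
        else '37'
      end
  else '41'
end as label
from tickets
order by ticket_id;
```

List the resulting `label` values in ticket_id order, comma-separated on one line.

41, 41, 13, 41, 41, 41, 20, 30, 41, 46

ticket_id=900: team='db' → outer ELSE → 41
ticket_id=901: team='db' → outer ELSE → 41
ticket_id=902: team='sec' → inner[sla_hours >= 67] → 13
ticket_id=903: team='db' → outer ELSE → 41
ticket_id=904: team='infra' → outer ELSE → 41
ticket_id=905: team='infra' → outer ELSE → 41
ticket_id=906: team='sec' → inner[sla_hours >= 24] → 20
ticket_id=907: team='net' → inner[reopens >= 1] → 30
ticket_id=908: team='db' → outer ELSE → 41
ticket_id=909: team='net' → inner[ELSE] → 46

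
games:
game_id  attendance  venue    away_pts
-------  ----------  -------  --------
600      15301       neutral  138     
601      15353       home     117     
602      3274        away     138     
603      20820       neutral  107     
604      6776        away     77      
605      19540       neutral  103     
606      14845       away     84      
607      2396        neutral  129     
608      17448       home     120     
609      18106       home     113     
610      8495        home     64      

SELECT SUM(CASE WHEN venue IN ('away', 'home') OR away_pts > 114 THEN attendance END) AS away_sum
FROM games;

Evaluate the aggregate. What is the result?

101994

game_id=600: ✓ → 15301
game_id=601: ✓ → 15353
game_id=602: ✓ → 3274
game_id=603: ✗
game_id=604: ✓ → 6776
game_id=605: ✗
game_id=606: ✓ → 14845
game_id=607: ✓ → 2396
game_id=608: ✓ → 17448
game_id=609: ✓ → 18106
game_id=610: ✓ → 8495
away_sum = 15301 + 15353 + 3274 + 6776 + 14845 + 2396 + 17448 + 18106 + 8495 = 101994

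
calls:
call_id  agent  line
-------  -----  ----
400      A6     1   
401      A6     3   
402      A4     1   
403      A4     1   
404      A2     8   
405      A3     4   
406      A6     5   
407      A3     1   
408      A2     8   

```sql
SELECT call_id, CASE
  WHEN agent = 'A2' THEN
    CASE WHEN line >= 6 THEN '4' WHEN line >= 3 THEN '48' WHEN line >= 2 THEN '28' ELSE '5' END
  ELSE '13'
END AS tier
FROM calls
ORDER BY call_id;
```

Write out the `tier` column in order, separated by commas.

call_id=400: agent='A6' → outer ELSE → 13
call_id=401: agent='A6' → outer ELSE → 13
call_id=402: agent='A4' → outer ELSE → 13
call_id=403: agent='A4' → outer ELSE → 13
call_id=404: agent='A2' → inner[line >= 6] → 4
call_id=405: agent='A3' → outer ELSE → 13
call_id=406: agent='A6' → outer ELSE → 13
call_id=407: agent='A3' → outer ELSE → 13
call_id=408: agent='A2' → inner[line >= 6] → 4

13, 13, 13, 13, 4, 13, 13, 13, 4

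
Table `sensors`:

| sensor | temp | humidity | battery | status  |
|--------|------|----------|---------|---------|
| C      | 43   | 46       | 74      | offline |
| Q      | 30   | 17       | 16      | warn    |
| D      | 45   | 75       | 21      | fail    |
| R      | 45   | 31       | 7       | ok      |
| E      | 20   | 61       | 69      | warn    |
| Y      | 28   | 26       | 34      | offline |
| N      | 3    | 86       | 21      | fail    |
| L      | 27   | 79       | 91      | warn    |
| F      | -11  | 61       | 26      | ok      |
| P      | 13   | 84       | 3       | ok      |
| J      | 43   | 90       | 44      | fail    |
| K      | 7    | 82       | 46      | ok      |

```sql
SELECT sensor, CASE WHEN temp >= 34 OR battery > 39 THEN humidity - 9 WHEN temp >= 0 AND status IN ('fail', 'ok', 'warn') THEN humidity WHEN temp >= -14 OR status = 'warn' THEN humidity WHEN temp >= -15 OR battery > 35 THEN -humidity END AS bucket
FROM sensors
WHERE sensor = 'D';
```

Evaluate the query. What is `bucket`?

sensor = D: temp=45, humidity=75, battery=21, status=fail.
temp >= 34 OR battery > 39 → true → 66

66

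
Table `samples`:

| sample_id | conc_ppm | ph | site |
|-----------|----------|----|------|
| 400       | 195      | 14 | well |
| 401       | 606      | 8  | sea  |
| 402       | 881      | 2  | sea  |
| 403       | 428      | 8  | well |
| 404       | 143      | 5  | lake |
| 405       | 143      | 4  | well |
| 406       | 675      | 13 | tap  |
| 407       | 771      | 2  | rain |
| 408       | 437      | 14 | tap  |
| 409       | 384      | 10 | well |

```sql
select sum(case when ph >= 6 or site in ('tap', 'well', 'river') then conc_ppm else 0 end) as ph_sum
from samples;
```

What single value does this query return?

2868

sample_id=400: ✓ → 195
sample_id=401: ✓ → 606
sample_id=402: ✗
sample_id=403: ✓ → 428
sample_id=404: ✗
sample_id=405: ✓ → 143
sample_id=406: ✓ → 675
sample_id=407: ✗
sample_id=408: ✓ → 437
sample_id=409: ✓ → 384
ph_sum = 195 + 606 + 428 + 143 + 675 + 437 + 384 = 2868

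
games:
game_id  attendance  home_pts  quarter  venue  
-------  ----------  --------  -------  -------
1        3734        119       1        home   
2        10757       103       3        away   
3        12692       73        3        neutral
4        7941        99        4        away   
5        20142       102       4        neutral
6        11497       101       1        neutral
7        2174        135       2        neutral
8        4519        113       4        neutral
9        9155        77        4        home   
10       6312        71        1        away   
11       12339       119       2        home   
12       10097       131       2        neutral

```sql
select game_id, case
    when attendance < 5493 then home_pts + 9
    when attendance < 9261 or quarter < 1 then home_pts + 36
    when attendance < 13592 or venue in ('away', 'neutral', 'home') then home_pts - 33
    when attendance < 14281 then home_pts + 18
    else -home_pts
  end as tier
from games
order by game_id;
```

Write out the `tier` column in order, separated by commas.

128, 70, 40, 135, 69, 68, 144, 122, 113, 107, 86, 98

game_id=1: attendance < 5493 → 128
game_id=2: attendance < 13592 or venue in ('away', 'neutral', 'home') → 70
game_id=3: attendance < 13592 or venue in ('away', 'neutral', 'home') → 40
game_id=4: attendance < 9261 or quarter < 1 → 135
game_id=5: attendance < 13592 or venue in ('away', 'neutral', 'home') → 69
game_id=6: attendance < 13592 or venue in ('away', 'neutral', 'home') → 68
game_id=7: attendance < 5493 → 144
game_id=8: attendance < 5493 → 122
game_id=9: attendance < 9261 or quarter < 1 → 113
game_id=10: attendance < 9261 or quarter < 1 → 107
game_id=11: attendance < 13592 or venue in ('away', 'neutral', 'home') → 86
game_id=12: attendance < 13592 or venue in ('away', 'neutral', 'home') → 98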